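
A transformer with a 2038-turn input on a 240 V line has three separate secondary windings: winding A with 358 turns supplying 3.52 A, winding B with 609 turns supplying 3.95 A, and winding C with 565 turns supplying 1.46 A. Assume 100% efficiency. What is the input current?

I_in ≈ 2.20 A

V_A = 240 × 358/2038 = 42.159 V; V_B = 240 × 609/2038 = 71.717 V; V_C = 240 × 565/2038 = 66.536 V.
P_out = V_A I_A + V_B I_B + V_C I_C = 42.159×3.52 + 71.717×3.95 + 66.536×1.46 = 148.40 + 283.28 + 97.142 = 528.83 W.
Ideal ⇒ P_in = P_out, so I_in = P_out/V_in = 528.83/240 = 2.20 A.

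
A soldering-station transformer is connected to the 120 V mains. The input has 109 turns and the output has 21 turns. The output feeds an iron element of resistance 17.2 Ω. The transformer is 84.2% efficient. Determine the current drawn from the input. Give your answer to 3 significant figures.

V_out = 120 × 21/109 = 23.119 V.
I_out = V_out/R = 23.119/17.2 = 1.3441 A.
P_out = V_out I_out = 23.119 × 1.3441 = 31.076 W.
P_in = P_out/η = 31.076/0.842 = 36.907 W.
I_in = P_in/V_in = 36.907/120 = 0.308 A.

I_in ≈ 0.308 A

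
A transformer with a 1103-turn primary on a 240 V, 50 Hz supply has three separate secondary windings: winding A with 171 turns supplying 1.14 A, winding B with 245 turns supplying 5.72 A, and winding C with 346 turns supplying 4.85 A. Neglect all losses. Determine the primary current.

I_p ≈ 2.97 A

V_A = 240 × 171/1103 = 37.208 V; V_B = 240 × 245/1103 = 53.309 V; V_C = 240 × 346/1103 = 75.286 V.
P_out = V_A I_A + V_B I_B + V_C I_C = 37.208×1.14 + 53.309×5.72 + 75.286×4.85 = 42.417 + 304.93 + 365.14 = 712.48 W.
Ideal ⇒ P_in = P_out, so I_p = P_out/V_p = 712.48/240 = 2.97 A.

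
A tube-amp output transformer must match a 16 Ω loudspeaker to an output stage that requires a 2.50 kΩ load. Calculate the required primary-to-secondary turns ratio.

N_p/N_s ≈ 12.5

Z_p/Z_s = (N_p/N_s)², so N_p/N_s = √(2500/16) = √156 = 12.5.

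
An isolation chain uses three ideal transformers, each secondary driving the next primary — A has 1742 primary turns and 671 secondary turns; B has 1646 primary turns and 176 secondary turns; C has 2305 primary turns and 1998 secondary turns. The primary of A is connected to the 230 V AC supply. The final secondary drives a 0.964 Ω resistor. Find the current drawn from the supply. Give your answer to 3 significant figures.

After A: V = 230.00 × 671/1742 = 88.594 V.
After B: V = 88.594 × 176/1646 = 9.4729 V.
After C: V = 9.4729 × 1998/2305 = 8.2113 V.
I_load = 8.2113/0.964 = 8.5179 A, so P_out = 8.2113 × 8.5179 = 69.943 W.
All ideal ⇒ P_in = P_out, so I_supply = 69.943/230 = 0.304 A.

I_supply ≈ 0.304 A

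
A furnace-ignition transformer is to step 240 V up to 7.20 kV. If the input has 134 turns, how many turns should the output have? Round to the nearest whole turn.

N_out/N_in = V_out/V_in, so N_out = 134 × 7200/240 = 4020.0 ≈ 4020 turns.

N_out = 4020 turns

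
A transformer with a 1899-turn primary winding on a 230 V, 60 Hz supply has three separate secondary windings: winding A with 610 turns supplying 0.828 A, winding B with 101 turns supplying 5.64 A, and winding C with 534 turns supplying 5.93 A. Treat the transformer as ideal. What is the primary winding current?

V_A = 230 × 610/1899 = 73.881 V; V_B = 230 × 101/1899 = 12.233 V; V_C = 230 × 534/1899 = 64.676 V.
P_out = V_A I_A + V_B I_B + V_C I_C = 73.881×0.828 + 12.233×5.64 + 64.676×5.93 = 61.173 + 68.993 + 383.53 = 513.70 W.
Ideal ⇒ P_in = P_out, so I_p = P_out/V_p = 513.70/230 = 2.23 A.

I_p ≈ 2.23 A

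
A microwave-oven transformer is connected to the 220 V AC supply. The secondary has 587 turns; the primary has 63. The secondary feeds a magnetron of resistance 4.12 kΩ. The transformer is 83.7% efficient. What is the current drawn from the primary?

I_p ≈ 5.54 A

V_s = 220 × 587/63 = 2049.8 V.
I_s = V_s/R = 2049.8/4120 = 0.49753 A.
P_out = V_s I_s = 2049.8 × 0.49753 = 1019.9 W.
P_in = P_out/η = 1019.9/0.837 = 1218.5 W.
I_p = P_in/V_p = 1218.5/220 = 5.54 A.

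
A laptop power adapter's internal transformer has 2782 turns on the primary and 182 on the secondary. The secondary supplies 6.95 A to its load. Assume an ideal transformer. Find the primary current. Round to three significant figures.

I_p ≈ 0.455 A

For an ideal transformer I_p/I_s = N_s/N_p, so I_p = 6.95 × 182/2782 = 0.455 A.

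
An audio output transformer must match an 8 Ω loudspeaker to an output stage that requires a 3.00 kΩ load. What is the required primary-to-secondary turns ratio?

N_p/N_s ≈ 19.4

Z_p/Z_s = (N_p/N_s)², so N_p/N_s = √(3000/8) = √375 = 19.4.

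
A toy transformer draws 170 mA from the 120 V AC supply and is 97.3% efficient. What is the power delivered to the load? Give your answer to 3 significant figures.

P_in = V_p I_p = 120 × 0.170 = 20.400 W.
P_out = η P_in = 0.973 × 20.400 = 19.8 W.

P_out ≈ 19.8 W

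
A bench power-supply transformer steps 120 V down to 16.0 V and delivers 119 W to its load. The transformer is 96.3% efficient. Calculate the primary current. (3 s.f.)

I_p ≈ 1.03 A

P_in = P_out/η = 119/0.963 = 123.57 W.
I_p = P_in/V_p = 123.57/120 = 1.03 A.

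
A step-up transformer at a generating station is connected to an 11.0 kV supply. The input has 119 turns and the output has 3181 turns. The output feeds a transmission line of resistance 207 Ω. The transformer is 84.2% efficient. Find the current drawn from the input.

V_out = 11000 × 3181/119 = 294040 V.
I_out = V_out/R = 294040/207 = 1420.5 A.
P_out = V_out I_out = 294040 × 1420.5 = 4.1768×10^8 W.
P_in = P_out/η = 4.1768×10^8/0.842 = 4.9606×10^8 W.
I_in = P_in/V_in = 4.9606×10^8/11000 = 45100 A.

I_in ≈ 45100 A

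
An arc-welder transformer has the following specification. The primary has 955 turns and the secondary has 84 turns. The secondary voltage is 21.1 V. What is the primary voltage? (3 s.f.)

V_p/V_s = N_p/N_s, so V_p = 21.1 × 955/84 = 240 V.

V_p ≈ 240 V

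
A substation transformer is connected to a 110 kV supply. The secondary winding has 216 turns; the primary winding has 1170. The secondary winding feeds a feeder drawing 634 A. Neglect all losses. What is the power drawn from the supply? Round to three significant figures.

I_p = I_s × N_s/N_p = 634 × 216/1170 = 117.05 A.
P = V_p I_p = 110000 × 117.05 = 1.29×10^7 W.

P ≈ 1.29×10^7 W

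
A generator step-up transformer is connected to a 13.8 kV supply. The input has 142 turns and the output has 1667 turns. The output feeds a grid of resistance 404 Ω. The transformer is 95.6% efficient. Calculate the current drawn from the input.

V_out = 13800 × 1667/142 = 162000 V.
I_out = V_out/R = 162000/404 = 401.00 A.
P_out = V_out I_out = 162000 × 401.00 = 6.4964×10^7 W.
P_in = P_out/η = 6.4964×10^7/0.956 = 6.7954×10^7 W.
I_in = P_in/V_in = 6.7954×10^7/13800 = 4920 A.

I_in ≈ 4920 A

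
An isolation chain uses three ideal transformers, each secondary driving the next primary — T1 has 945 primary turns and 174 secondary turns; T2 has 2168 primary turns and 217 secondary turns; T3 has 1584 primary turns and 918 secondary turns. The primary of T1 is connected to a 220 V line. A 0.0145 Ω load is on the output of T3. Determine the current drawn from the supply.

I_supply ≈ 1.73 A

Secondary of T1: V = 220.00 × 174/945 = 40.508 V.
Secondary of T2: V = 40.508 × 217/2168 = 4.0545 V.
Secondary of T3: V = 4.0545 × 918/1584 = 2.3498 V.
I_load = 2.3498/0.0145 = 162.05 A, so P_out = 2.3498 × 162.05 = 380.79 W.
All ideal ⇒ P_in = P_out, so I_supply = 380.79/220 = 1.73 A.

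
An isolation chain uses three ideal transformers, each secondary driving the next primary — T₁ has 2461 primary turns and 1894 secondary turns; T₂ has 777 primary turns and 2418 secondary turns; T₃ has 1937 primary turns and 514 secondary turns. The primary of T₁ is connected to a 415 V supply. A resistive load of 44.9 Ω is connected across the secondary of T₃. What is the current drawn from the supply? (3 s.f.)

I_supply ≈ 3.73 A

After T₁: V = 415.00 × 1894/2461 = 319.39 V.
After T₂: V = 319.39 × 2418/777 = 993.92 V.
After T₃: V = 993.92 × 514/1937 = 263.75 V.
I_load = 263.75/44.9 = 5.8741 A, so P_out = 263.75 × 5.8741 = 1549.3 W.
All ideal ⇒ P_in = P_out, so I_supply = 1549.3/415 = 3.73 A.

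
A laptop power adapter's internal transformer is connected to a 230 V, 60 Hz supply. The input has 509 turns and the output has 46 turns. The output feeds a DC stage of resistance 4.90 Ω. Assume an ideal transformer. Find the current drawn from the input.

I_in ≈ 0.383 A

V_out = V_in × N_out/N_in = 230 × 46/509 = 20.786 V.
I_out = V_out/R = 20.786/4.90 = 4.2420 A.
For an ideal transformer I_in N_in = I_out N_out, so I_in = 4.2420 × 46/509 = 0.383 A.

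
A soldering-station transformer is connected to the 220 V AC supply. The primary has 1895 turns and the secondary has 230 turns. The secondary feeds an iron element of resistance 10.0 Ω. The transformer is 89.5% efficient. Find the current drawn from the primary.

V_s = 220 × 230/1895 = 26.702 V.
I_s = V_s/R = 26.702/10.0 = 2.6702 A.
P_out = V_s I_s = 26.702 × 2.6702 = 71.299 W.
P_in = P_out/η = 71.299/0.895 = 79.664 W.
I_p = P_in/V_p = 79.664/220 = 0.362 A.

I_p ≈ 0.362 A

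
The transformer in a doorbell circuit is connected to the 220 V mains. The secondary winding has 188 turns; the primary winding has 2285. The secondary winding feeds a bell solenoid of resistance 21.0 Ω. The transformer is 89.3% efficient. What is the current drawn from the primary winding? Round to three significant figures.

V_s = 220 × 188/2285 = 18.101 V.
I_s = V_s/R = 18.101/21.0 = 0.86194 A.
P_out = V_s I_s = 18.101 × 0.86194 = 15.602 W.
P_in = P_out/η = 15.602/0.893 = 17.471 W.
I_p = P_in/V_p = 17.471/220 = 0.0794 A.

I_p ≈ 0.0794 A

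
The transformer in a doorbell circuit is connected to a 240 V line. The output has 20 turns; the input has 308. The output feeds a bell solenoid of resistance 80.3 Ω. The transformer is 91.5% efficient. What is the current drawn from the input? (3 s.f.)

I_in ≈ 0.0138 A

V_out = 240 × 20/308 = 15.584 V.
I_out = V_out/R = 15.584/80.3 = 0.19408 A.
P_out = V_out I_out = 15.584 × 0.19408 = 3.0246 W.
P_in = P_out/η = 3.0246/0.915 = 3.3056 W.
I_in = P_in/V_in = 3.3056/240 = 0.0138 A.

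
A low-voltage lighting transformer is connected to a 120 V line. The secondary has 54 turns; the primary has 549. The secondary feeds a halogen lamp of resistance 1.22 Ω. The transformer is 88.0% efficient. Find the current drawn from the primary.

V_s = 120 × 54/549 = 11.803 V.
I_s = V_s/R = 11.803/1.22 = 9.6748 A.
P_out = V_s I_s = 11.803 × 9.6748 = 114.19 W.
P_in = P_out/η = 114.19/0.880 = 129.77 W.
I_p = P_in/V_p = 129.77/120 = 1.08 A.

I_p ≈ 1.08 A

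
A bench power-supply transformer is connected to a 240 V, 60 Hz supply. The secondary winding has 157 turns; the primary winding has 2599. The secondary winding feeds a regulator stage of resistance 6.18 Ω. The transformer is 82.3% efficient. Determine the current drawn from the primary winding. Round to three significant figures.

I_p ≈ 0.172 A

V_s = 240 × 157/2599 = 14.498 V.
I_s = V_s/R = 14.498/6.18 = 2.3459 A.
P_out = V_s I_s = 14.498 × 2.3459 = 34.011 W.
P_in = P_out/η = 34.011/0.823 = 41.326 W.
I_p = P_in/V_p = 41.326/240 = 0.172 A.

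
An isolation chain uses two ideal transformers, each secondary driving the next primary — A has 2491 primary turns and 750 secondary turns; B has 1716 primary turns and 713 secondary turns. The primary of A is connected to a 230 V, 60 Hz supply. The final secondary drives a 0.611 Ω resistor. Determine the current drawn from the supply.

I_supply ≈ 5.89 A

Secondary of A: V = 230.00 × 750/2491 = 69.249 V.
Secondary of B: V = 69.249 × 713/1716 = 28.773 V.
I_load = 28.773/0.611 = 47.092 A, so P_out = 28.773 × 47.092 = 1355.0 W.
All ideal ⇒ P_in = P_out, so I_supply = 1355.0/230 = 5.89 A.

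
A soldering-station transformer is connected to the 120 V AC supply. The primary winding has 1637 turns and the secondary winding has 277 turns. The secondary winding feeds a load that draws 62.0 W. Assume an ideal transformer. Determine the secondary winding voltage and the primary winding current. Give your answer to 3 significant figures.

V_s = V_p × N_s/N_p = 120 × 277/1637 = 20.305 V.
I_s = P/V_s = 62.0/20.305 = 3.0534 A.
I_p = I_s × N_s/N_p = 3.0534 × 277/1637 = 0.517 A.

V_s ≈ 20.3 V, I_p ≈ 0.517 A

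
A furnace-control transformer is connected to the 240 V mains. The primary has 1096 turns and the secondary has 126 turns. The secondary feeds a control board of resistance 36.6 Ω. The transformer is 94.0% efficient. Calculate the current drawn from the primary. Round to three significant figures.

V_s = 240 × 126/1096 = 27.591 V.
I_s = V_s/R = 27.591/36.6 = 0.75386 A.
P_out = V_s I_s = 27.591 × 0.75386 = 20.800 W.
P_in = P_out/η = 20.800/0.940 = 22.128 W.
I_p = P_in/V_p = 22.128/240 = 0.0922 A.

I_p ≈ 0.0922 A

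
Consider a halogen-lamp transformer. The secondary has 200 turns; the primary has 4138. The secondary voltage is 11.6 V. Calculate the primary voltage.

V_p ≈ 240 V

V_p/V_s = N_p/N_s, so V_p = 11.6 × 4138/200 = 240 V.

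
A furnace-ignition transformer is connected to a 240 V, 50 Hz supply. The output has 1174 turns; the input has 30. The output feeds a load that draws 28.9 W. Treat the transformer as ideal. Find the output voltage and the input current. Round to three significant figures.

V_out = V_in × N_out/N_in = 240 × 1174/30 = 9392.0 V.
I_out = P/V_out = 28.9/9392.0 = 0.0030771 A.
I_in = I_out × N_out/N_in = 0.0030771 × 1174/30 = 0.120 A.

V_out ≈ 9390 V, I_in ≈ 0.120 A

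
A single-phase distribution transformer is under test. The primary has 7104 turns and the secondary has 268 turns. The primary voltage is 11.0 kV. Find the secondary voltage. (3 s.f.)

V_s ≈ 415 V

V_s/V_p = N_s/N_p, so V_s = 11000 × 268/7104 = 415 V.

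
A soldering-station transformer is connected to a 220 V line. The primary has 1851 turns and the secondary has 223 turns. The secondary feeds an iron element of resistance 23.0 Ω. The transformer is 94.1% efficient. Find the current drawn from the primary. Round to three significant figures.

I_p ≈ 0.148 A

V_s = 220 × 223/1851 = 26.505 V.
I_s = V_s/R = 26.505/23.0 = 1.1524 A.
P_out = V_s I_s = 26.505 × 1.1524 = 30.543 W.
P_in = P_out/η = 30.543/0.941 = 32.458 W.
I_p = P_in/V_p = 32.458/220 = 0.148 A.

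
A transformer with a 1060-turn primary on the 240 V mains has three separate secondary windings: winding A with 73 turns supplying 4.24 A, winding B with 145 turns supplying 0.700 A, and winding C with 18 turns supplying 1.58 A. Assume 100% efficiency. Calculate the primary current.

I_p ≈ 0.415 A

V_A = 240 × 73/1060 = 16.528 V; V_B = 240 × 145/1060 = 32.830 V; V_C = 240 × 18/1060 = 4.0755 V.
P_out = V_A I_A + V_B I_B + V_C I_C = 16.528×4.24 + 32.830×0.700 + 4.0755×1.58 = 70.080 + 22.981 + 6.4392 = 99.500 W.
Ideal ⇒ P_in = P_out, so I_p = P_out/V_p = 99.500/240 = 0.415 A.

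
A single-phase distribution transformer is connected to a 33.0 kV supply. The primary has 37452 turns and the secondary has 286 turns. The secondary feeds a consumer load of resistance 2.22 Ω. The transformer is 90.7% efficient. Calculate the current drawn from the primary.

V_s = 33000 × 286/37452 = 252.00 V.
I_s = V_s/R = 252.00/2.22 = 113.51 A.
P_out = V_s I_s = 252.00 × 113.51 = 28606 W.
P_in = P_out/η = 28606/0.907 = 31539 W.
I_p = P_in/V_p = 31539/33000 = 0.956 A.

I_p ≈ 0.956 A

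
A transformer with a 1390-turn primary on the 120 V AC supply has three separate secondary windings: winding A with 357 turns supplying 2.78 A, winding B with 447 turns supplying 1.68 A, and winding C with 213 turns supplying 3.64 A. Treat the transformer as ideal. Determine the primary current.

I_p ≈ 1.81 A

V_A = 120 × 357/1390 = 30.820 V; V_B = 120 × 447/1390 = 38.590 V; V_C = 120 × 213/1390 = 18.388 V.
P_out = V_A I_A + V_B I_B + V_C I_C = 30.820×2.78 + 38.590×1.68 + 18.388×3.64 = 85.680 + 64.831 + 66.934 = 217.45 W.
Ideal ⇒ P_in = P_out, so I_p = P_out/V_p = 217.45/120 = 1.81 A.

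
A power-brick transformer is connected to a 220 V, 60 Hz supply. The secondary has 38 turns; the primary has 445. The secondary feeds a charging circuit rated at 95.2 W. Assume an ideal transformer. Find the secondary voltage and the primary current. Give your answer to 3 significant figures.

V_s = V_p × N_s/N_p = 220 × 38/445 = 18.787 V.
I_s = P/V_s = 95.2/18.787 = 5.0675 A.
I_p = I_s × N_s/N_p = 5.0675 × 38/445 = 0.433 A.

V_s ≈ 18.8 V, I_p ≈ 0.433 A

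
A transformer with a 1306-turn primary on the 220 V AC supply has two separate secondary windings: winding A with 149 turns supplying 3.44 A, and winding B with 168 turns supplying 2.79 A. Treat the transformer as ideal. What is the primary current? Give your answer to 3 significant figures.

V_A = 220 × 149/1306 = 25.100 V; V_B = 220 × 168/1306 = 28.300 V.
P_out = V_A I_A + V_B I_B = 25.100×3.44 + 28.300×2.79 = 86.342 + 78.957 = 165.30 W.
Ideal ⇒ P_in = P_out, so I_p = P_out/V_p = 165.30/220 = 0.751 A.

I_p ≈ 0.751 A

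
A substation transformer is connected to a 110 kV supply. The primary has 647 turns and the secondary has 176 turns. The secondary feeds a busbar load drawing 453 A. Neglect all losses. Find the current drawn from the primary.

I_p ≈ 123 A

For an ideal transformer I_p N_p = I_s N_s, so I_p = 453 × 176/647 = 123 A.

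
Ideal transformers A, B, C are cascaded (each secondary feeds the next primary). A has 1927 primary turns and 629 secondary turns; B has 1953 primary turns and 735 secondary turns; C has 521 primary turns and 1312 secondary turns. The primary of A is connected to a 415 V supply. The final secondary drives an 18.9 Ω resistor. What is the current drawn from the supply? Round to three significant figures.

I_supply ≈ 2.10 A

After A: V = 415.00 × 629/1927 = 135.46 V.
After B: V = 135.46 × 735/1953 = 50.980 V.
After C: V = 50.980 × 1312/521 = 128.38 V.
I_load = 128.38/18.9 = 6.7926 A, so P_out = 128.38 × 6.7926 = 872.04 W.
All ideal ⇒ P_in = P_out, so I_supply = 872.04/415 = 2.10 A.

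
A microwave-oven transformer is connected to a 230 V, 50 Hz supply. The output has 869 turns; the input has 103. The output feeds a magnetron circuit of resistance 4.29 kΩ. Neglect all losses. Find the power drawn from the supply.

V_out = V_in × N_out/N_in = 230 × 869/103 = 1940.5 V.
I_out = V_out/R = 1940.5/4290 = 0.45233 A.
I_in = I_out × N_out/N_in = 0.45233 × 869/103 = 3.8162 A.
P = V_in I_in = 230 × 3.8162 = 878 W.

P ≈ 878 W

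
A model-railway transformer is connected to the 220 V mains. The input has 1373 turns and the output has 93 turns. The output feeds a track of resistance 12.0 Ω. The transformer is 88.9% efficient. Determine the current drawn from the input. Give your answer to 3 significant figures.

V_out = 220 × 93/1373 = 14.902 V.
I_out = V_out/R = 14.902/12.0 = 1.2418 A.
P_out = V_out I_out = 14.902 × 1.2418 = 18.505 W.
P_in = P_out/η = 18.505/0.889 = 20.816 W.
I_in = P_in/V_in = 20.816/220 = 0.0946 A.

I_in ≈ 0.0946 A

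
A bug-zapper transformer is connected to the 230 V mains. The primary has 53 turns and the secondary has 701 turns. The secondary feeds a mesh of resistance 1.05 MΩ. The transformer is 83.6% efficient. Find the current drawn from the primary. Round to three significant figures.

V_s = 230 × 701/53 = 3042.1 V.
I_s = V_s/R = 3042.1/(1.05×10^6) = 0.0028972 A.
P_out = V_s I_s = 3042.1 × 0.0028972 = 8.8135 W.
P_in = P_out/η = 8.8135/0.836 = 10.543 W.
I_p = P_in/V_p = 10.543/230 = 0.0458 A.

I_p ≈ 0.0458 A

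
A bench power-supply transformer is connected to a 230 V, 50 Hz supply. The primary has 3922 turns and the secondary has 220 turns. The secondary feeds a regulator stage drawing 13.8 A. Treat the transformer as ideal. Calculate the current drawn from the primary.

I_p ≈ 0.774 A

For an ideal transformer I_p N_p = I_s N_s, so I_p = 13.8 × 220/3922 = 0.774 A.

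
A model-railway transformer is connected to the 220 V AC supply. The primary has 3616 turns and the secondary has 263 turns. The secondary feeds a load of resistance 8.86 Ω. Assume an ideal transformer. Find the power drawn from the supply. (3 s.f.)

P ≈ 28.9 W

V_s = V_p × N_s/N_p = 220 × 263/3616 = 16.001 V.
I_s = V_s/R = 16.001/8.86 = 1.8060 A.
I_p = I_s × N_s/N_p = 1.8060 × 263/3616 = 0.13135 A.
P = V_p I_p = 220 × 0.13135 = 28.9 W.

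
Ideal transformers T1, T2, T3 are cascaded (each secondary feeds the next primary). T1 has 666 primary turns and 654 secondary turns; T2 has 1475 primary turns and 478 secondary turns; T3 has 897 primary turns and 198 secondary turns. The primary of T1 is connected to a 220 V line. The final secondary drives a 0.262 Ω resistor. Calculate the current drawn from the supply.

After T1: V = 220.00 × 654/666 = 216.04 V.
After T2: V = 216.04 × 478/1475 = 70.010 V.
After T3: V = 70.010 × 198/897 = 15.454 V.
I_load = 15.454/0.262 = 58.984 A, so P_out = 15.454 × 58.984 = 911.52 W.
All ideal ⇒ P_in = P_out, so I_supply = 911.52/220 = 4.14 A.

I_supply ≈ 4.14 A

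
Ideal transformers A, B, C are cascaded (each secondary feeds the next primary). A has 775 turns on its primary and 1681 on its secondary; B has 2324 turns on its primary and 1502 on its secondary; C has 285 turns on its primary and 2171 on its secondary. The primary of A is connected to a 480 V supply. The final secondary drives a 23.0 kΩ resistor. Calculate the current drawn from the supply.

After A: V = 480.00 × 1681/775 = 1041.1 V.
After B: V = 1041.1 × 1502/2324 = 672.89 V.
After C: V = 672.89 × 2171/285 = 5125.7 V.
I_load = 5125.7/23000 = 0.22286 A, so P_out = 5125.7 × 0.22286 = 1142.3 W.
All ideal ⇒ P_in = P_out, so I_supply = 1142.3/480 = 2.38 A.

I_supply ≈ 2.38 A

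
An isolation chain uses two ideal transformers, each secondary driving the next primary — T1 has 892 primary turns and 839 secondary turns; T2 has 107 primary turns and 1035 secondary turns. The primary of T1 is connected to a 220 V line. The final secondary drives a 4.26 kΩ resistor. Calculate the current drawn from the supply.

After T1: V = 220.00 × 839/892 = 206.93 V.
After T2: V = 206.93 × 1035/107 = 2001.6 V.
I_load = 2001.6/4260 = 0.46986 A, so P_out = 2001.6 × 0.46986 = 940.47 W.
All ideal ⇒ P_in = P_out, so I_supply = 940.47/220 = 4.27 A.

I_supply ≈ 4.27 A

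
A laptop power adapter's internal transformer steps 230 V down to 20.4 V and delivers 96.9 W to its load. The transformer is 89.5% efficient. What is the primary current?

I_p ≈ 0.471 A

P_in = P_out/η = 96.9/0.895 = 108.27 W.
I_p = P_in/V_p = 108.27/230 = 0.471 A.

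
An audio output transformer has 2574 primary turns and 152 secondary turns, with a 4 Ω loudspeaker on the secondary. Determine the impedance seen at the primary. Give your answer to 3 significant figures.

Z_p ≈ 1150 Ω

Z_p = (N_p/N_s)² × Z_s = (2574/152)² × 4 = 1150 Ω.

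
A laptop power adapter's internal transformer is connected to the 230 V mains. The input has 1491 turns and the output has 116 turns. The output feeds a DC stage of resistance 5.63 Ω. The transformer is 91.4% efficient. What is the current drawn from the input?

I_in ≈ 0.271 A

V_out = 230 × 116/1491 = 17.894 V.
I_out = V_out/R = 17.894/5.63 = 3.1783 A.
P_out = V_out I_out = 17.894 × 3.1783 = 56.873 W.
P_in = P_out/η = 56.873/0.914 = 62.225 W.
I_in = P_in/V_in = 62.225/230 = 0.271 A.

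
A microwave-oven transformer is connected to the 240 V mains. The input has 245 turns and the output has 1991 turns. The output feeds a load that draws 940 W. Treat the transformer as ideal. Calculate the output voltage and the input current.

V_out = V_in × N_out/N_in = 240 × 1991/245 = 1950.4 V.
I_out = P/V_out = 940/1950.4 = 0.48196 A.
I_in = I_out × N_out/N_in = 0.48196 × 1991/245 = 3.92 A.

V_out ≈ 1950 V, I_in ≈ 3.92 A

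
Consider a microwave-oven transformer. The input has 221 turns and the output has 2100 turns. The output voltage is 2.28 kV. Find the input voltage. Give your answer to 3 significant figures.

V_in ≈ 240 V

V_in/V_out = N_in/N_out, so V_in = 2280 × 221/2100 = 240 V.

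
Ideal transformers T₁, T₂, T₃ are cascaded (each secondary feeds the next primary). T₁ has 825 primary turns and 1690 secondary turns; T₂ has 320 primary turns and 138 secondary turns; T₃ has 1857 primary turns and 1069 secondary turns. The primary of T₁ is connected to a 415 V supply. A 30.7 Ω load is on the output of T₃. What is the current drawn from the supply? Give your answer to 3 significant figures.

Secondary of T₁: V = 415.00 × 1690/825 = 850.12 V.
Secondary of T₂: V = 850.12 × 138/320 = 366.61 V.
Secondary of T₃: V = 366.61 × 1069/1857 = 211.05 V.
I_load = 211.05/30.7 = 6.8744 A, so P_out = 211.05 × 6.8744 = 1450.8 W.
All ideal ⇒ P_in = P_out, so I_supply = 1450.8/415 = 3.50 A.

I_supply ≈ 3.50 A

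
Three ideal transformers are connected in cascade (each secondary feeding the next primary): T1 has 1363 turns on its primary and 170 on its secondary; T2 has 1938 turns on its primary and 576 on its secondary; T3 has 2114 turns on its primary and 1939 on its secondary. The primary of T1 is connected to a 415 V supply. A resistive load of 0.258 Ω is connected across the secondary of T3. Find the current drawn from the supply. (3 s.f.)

I_supply ≈ 1.86 A

Secondary of T1: V = 415.00 × 170/1363 = 51.761 V.
Secondary of T2: V = 51.761 × 576/1938 = 15.384 V.
Secondary of T3: V = 15.384 × 1939/2114 = 14.111 V.
I_load = 14.111/0.258 = 54.692 A, so P_out = 14.111 × 54.692 = 771.73 W.
All ideal ⇒ P_in = P_out, so I_supply = 771.73/415 = 1.86 A.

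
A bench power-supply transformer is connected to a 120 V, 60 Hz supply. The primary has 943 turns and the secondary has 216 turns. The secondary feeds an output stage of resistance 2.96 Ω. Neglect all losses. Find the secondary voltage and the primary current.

V_s = V_p × N_s/N_p = 120 × 216/943 = 27.487 V.
I_s = V_s/R = 27.487/2.96 = 9.2861 A.
I_p = I_s × N_s/N_p = 9.2861 × 216/943 = 2.13 A.

V_s ≈ 27.5 V, I_p ≈ 2.13 A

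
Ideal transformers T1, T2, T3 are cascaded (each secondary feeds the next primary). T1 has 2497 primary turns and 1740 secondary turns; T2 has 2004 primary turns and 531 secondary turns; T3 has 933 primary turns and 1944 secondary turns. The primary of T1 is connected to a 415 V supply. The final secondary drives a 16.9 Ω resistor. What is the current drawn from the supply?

I_supply ≈ 3.63 A

Secondary of T1: V = 415.00 × 1740/2497 = 289.19 V.
Secondary of T2: V = 289.19 × 531/2004 = 76.626 V.
Secondary of T3: V = 76.626 × 1944/933 = 159.66 V.
I_load = 159.66/16.9 = 9.4472 A, so P_out = 159.66 × 9.4472 = 1508.3 W.
All ideal ⇒ P_in = P_out, so I_supply = 1508.3/415 = 3.63 A.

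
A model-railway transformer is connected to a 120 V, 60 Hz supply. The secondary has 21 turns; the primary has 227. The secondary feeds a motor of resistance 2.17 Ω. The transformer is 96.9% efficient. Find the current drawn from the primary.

V_s = 120 × 21/227 = 11.101 V.
I_s = V_s/R = 11.101/2.17 = 5.1158 A.
P_out = V_s I_s = 11.101 × 5.1158 = 56.792 W.
P_in = P_out/η = 56.792/0.969 = 58.609 W.
I_p = P_in/V_p = 58.609/120 = 0.488 A.

I_p ≈ 0.488 A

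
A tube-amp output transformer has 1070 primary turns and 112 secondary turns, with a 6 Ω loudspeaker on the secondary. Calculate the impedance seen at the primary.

Z_p ≈ 548 Ω

Z_p = (N_p/N_s)² × Z_s = (1070/112)² × 6 = 548 Ω.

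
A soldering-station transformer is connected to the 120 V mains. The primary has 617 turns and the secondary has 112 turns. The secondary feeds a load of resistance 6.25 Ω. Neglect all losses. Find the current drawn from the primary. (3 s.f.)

I_p ≈ 0.633 A

V_s = V_p × N_s/N_p = 120 × 112/617 = 21.783 V.
I_s = V_s/R = 21.783/6.25 = 3.4853 A.
For an ideal transformer I_p N_p = I_s N_s, so I_p = 3.4853 × 112/617 = 0.633 A.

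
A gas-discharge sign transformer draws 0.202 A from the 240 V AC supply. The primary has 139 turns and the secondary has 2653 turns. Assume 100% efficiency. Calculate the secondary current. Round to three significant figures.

I_s/I_p = N_p/N_s, so I_s = 0.202 × 139/2653 = 0.0106 A.

I_s ≈ 0.0106 A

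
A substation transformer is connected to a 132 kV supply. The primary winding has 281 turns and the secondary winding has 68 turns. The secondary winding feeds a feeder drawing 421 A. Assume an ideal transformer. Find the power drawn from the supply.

P ≈ 1.34×10^7 W

I_p = I_s × N_s/N_p = 421 × 68/281 = 101.88 A.
P = V_p I_p = 132000 × 101.88 = 1.34×10^7 W.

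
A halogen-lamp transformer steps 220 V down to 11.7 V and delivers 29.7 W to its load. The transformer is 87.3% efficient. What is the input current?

P_in = P_out/η = 29.7/0.873 = 34.021 W.
I_in = P_in/V_in = 34.021/220 = 0.155 A.

I_in ≈ 0.155 A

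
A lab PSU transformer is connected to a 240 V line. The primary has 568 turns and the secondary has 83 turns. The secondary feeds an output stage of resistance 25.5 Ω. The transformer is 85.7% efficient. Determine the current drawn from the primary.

I_p ≈ 0.235 A

V_s = 240 × 83/568 = 35.070 V.
I_s = V_s/R = 35.070/25.5 = 1.3753 A.
P_out = V_s I_s = 35.070 × 1.3753 = 48.233 W.
P_in = P_out/η = 48.233/0.857 = 56.281 W.
I_p = P_in/V_p = 56.281/240 = 0.235 A.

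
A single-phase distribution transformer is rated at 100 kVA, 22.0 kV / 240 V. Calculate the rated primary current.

I_p = S/V_p = 100000/22000 = 4.55 A.

I_p ≈ 4.55 A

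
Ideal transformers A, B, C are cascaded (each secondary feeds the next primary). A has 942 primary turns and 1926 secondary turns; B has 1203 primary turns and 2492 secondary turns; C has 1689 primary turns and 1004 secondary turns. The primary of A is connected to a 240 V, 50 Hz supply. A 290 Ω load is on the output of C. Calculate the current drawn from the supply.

After A: V = 240.00 × 1926/942 = 490.70 V.
After B: V = 490.70 × 2492/1203 = 1016.5 V.
After C: V = 1016.5 × 1004/1689 = 604.23 V.
I_load = 604.23/290 = 2.0836 A, so P_out = 604.23 × 2.0836 = 1258.9 W.
All ideal ⇒ P_in = P_out, so I_supply = 1258.9/240 = 5.25 A.

I_supply ≈ 5.25 A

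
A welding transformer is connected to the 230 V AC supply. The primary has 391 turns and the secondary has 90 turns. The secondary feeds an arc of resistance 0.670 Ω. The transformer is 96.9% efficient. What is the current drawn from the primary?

V_s = 230 × 90/391 = 52.941 V.
I_s = V_s/R = 52.941/0.670 = 79.017 A.
P_out = V_s I_s = 52.941 × 79.017 = 4183.2 W.
P_in = P_out/η = 4183.2/0.969 = 4317.1 W.
I_p = P_in/V_p = 4317.1/230 = 18.8 A.

I_p ≈ 18.8 A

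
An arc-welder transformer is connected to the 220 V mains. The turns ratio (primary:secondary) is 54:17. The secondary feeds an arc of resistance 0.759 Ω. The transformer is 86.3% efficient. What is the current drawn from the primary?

V_s = 220 × 17/54 = 69.259 V.
I_s = V_s/R = 69.259/0.759 = 91.251 A.
P_out = V_s I_s = 69.259 × 91.251 = 6320.0 W.
P_in = P_out/η = 6320.0/0.863 = 7323.2 W.
I_p = P_in/V_p = 7323.2/220 = 33.3 A.

I_p ≈ 33.3 A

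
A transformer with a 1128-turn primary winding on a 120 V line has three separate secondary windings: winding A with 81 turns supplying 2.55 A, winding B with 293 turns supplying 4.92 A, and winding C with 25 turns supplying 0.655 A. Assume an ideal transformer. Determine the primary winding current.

V_A = 120 × 81/1128 = 8.6170 V; V_B = 120 × 293/1128 = 31.170 V; V_C = 120 × 25/1128 = 2.6596 V.
P_out = V_A I_A + V_B I_B + V_C I_C = 8.6170×2.55 + 31.170×4.92 + 2.6596×0.655 = 21.973 + 153.36 + 1.7420 = 177.07 W.
Ideal ⇒ P_in = P_out, so I_p = P_out/V_p = 177.07/120 = 1.48 A.

I_p ≈ 1.48 A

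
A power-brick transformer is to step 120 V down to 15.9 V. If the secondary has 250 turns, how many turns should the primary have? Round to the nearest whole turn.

N_p/N_s = V_p/V_s, so N_p = 250 × 120/15.9 = 1886.8 ≈ 1887 turns.

N_p = 1887 turns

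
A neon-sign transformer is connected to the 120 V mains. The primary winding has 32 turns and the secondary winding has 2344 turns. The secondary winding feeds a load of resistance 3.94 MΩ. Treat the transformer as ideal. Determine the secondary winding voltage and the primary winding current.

V_s = V_p × N_s/N_p = 120 × 2344/32 = 8790.0 V.
I_s = V_s/R = 8790.0/(3.94×10^6) = 0.0022310 A.
I_p = I_s × N_s/N_p = 0.0022310 × 2344/32 = 0.163 A.

V_s ≈ 8790 V, I_p ≈ 0.163 A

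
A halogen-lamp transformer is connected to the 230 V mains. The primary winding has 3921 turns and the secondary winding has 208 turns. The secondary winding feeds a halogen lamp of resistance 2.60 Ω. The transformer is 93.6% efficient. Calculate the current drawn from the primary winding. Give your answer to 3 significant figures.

V_s = 230 × 208/3921 = 12.201 V.
I_s = V_s/R = 12.201/2.60 = 4.6927 A.
P_out = V_s I_s = 12.201 × 4.6927 = 57.255 W.
P_in = P_out/η = 57.255/0.936 = 61.170 W.
I_p = P_in/V_p = 61.170/230 = 0.266 A.

I_p ≈ 0.266 A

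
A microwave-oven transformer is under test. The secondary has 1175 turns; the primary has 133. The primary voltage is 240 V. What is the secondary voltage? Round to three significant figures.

V_s/V_p = N_s/N_p, so V_s = 240 × 1175/133 = 2120 V.

V_s ≈ 2120 V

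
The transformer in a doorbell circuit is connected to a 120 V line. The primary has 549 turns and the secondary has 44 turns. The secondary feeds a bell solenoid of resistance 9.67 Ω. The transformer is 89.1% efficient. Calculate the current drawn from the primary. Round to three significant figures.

V_s = 120 × 44/549 = 9.6175 V.
I_s = V_s/R = 9.6175/9.67 = 0.99457 A.
P_out = V_s I_s = 9.6175 × 0.99457 = 9.5653 W.
P_in = P_out/η = 9.5653/0.891 = 10.735 W.
I_p = P_in/V_p = 10.735/120 = 0.0895 A.

I_p ≈ 0.0895 A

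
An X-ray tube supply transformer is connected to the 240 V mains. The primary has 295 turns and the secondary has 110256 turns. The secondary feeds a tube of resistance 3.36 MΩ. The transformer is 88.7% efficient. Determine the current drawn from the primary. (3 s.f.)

V_s = 240 × 110256/295 = 89700 V.
I_s = V_s/R = 89700/(3.36×10^6) = 0.026696 A.
P_out = V_s I_s = 89700 × 0.026696 = 2394.7 W.
P_in = P_out/η = 2394.7/0.887 = 2699.7 W.
I_p = P_in/V_p = 2699.7/240 = 11.2 A.

I_p ≈ 11.2 A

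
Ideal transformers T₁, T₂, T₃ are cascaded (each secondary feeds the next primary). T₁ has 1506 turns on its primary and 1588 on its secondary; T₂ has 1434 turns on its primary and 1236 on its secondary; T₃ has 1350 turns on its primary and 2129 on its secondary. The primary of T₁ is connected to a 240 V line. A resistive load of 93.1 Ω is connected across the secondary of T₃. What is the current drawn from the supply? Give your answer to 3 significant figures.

I_supply ≈ 5.30 A

After T₁: V = 240.00 × 1588/1506 = 253.07 V.
After T₂: V = 253.07 × 1236/1434 = 218.13 V.
After T₃: V = 218.13 × 2129/1350 = 343.99 V.
I_load = 343.99/93.1 = 3.6949 A, so P_out = 343.99 × 3.6949 = 1271.0 W.
All ideal ⇒ P_in = P_out, so I_supply = 1271.0/240 = 5.30 A.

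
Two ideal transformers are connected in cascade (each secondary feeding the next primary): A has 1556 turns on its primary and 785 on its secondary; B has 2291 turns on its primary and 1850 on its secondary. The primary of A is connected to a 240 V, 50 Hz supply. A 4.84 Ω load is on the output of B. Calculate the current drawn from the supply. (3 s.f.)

I_supply ≈ 8.23 A

After A: V = 240.00 × 785/1556 = 121.08 V.
After B: V = 121.08 × 1850/2291 = 97.773 V.
I_load = 97.773/4.84 = 20.201 A, so P_out = 97.773 × 20.201 = 1975.1 W.
All ideal ⇒ P_in = P_out, so I_supply = 1975.1/240 = 8.23 A.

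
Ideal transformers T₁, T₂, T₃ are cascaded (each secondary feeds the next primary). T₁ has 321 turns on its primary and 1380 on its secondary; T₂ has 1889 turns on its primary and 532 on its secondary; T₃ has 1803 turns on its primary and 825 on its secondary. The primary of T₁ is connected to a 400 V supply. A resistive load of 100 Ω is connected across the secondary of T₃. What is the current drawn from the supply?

I_supply ≈ 1.23 A

After T₁: V = 400.00 × 1380/321 = 1719.6 V.
After T₂: V = 1719.6 × 532/1889 = 484.30 V.
After T₃: V = 484.30 × 825/1803 = 221.60 V.
I_load = 221.60/100 = 2.2160 A, so P_out = 221.60 × 2.2160 = 491.07 W.
All ideal ⇒ P_in = P_out, so I_supply = 491.07/400 = 1.23 A.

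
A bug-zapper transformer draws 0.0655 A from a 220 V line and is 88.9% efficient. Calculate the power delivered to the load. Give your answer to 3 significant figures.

P_in = V_p I_p = 220 × 0.0655 = 14.410 W.
P_out = η P_in = 0.889 × 14.410 = 12.8 W.

P_out ≈ 12.8 W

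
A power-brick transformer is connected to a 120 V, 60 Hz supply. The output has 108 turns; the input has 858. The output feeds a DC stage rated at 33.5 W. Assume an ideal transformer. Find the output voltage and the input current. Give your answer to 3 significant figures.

V_out ≈ 15.1 V, I_in ≈ 0.279 A

V_out = V_in × N_out/N_in = 120 × 108/858 = 15.105 V.
I_out = P/V_out = 33.5/15.105 = 2.2178 A.
I_in = I_out × N_out/N_in = 2.2178 × 108/858 = 0.279 A.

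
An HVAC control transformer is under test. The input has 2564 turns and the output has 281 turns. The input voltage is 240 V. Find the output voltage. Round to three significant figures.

V_out/V_in = N_out/N_in, so V_out = 240 × 281/2564 = 26.3 V.

V_out ≈ 26.3 V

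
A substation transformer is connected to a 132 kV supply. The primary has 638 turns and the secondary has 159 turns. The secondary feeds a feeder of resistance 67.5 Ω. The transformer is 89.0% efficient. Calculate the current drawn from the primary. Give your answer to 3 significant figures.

I_p ≈ 136 A

V_s = 132000 × 159/638 = 32897 V.
I_s = V_s/R = 32897/67.5 = 487.36 A.
P_out = V_s I_s = 32897 × 487.36 = 1.6032×10^7 W.
P_in = P_out/η = 1.6032×10^7/0.890 = 1.8014×10^7 W.
I_p = P_in/V_p = 1.8014×10^7/132000 = 136 A.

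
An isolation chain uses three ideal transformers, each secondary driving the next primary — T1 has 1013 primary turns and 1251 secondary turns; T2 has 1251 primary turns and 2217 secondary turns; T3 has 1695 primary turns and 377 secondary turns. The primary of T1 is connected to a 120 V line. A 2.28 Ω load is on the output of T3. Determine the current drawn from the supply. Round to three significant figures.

I_supply ≈ 12.5 A

After T1: V = 120.00 × 1251/1013 = 148.19 V.
After T2: V = 148.19 × 2217/1251 = 262.63 V.
After T3: V = 262.63 × 377/1695 = 58.413 V.
I_load = 58.413/2.28 = 25.620 A, so P_out = 58.413 × 25.620 = 1496.5 W.
All ideal ⇒ P_in = P_out, so I_supply = 1496.5/120 = 12.5 A.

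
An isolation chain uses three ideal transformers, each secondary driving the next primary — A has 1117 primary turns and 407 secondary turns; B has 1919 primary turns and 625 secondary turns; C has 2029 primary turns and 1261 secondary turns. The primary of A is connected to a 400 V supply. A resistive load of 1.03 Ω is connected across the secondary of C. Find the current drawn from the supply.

I_supply ≈ 2.11 A

Secondary of A: V = 400.00 × 407/1117 = 145.75 V.
Secondary of B: V = 145.75 × 625/1919 = 47.469 V.
Secondary of C: V = 47.469 × 1261/2029 = 29.501 V.
I_load = 29.501/1.03 = 28.642 A, so P_out = 29.501 × 28.642 = 844.97 W.
All ideal ⇒ P_in = P_out, so I_supply = 844.97/400 = 2.11 A.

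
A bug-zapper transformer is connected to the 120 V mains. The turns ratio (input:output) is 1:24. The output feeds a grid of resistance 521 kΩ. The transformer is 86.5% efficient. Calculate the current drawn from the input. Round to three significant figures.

I_in ≈ 0.153 A

V_out = 120 × 24/1 = 2880.0 V.
I_out = V_out/R = 2880.0/521000 = 0.0055278 A.
P_out = V_out I_out = 2880.0 × 0.0055278 = 15.920 W.
P_in = P_out/η = 15.920/0.865 = 18.405 W.
I_in = P_in/V_in = 18.405/120 = 0.153 A.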